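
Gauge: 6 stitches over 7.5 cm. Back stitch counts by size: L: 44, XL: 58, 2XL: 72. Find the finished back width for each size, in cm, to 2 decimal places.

L 55.00 cm; XL 72.50 cm; 2XL 90.00 cm.

6/7.5 = 0.8 sts per cm.
L: 44 / 0.8 = 55.000 → 55.00 cm.
XL: 58 / 0.8 = 72.500 → 72.50 cm.
2XL: 72 / 0.8 = 90.000 → 90.00 cm.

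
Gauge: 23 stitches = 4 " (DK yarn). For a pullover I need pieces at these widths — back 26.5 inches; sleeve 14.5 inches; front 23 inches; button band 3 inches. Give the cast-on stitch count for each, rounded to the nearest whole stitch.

back 152; sleeve 83; front 132; button band 17.

Rate = 23/4 = 5.75 sts per in.
back: 26.5 × 5.75 = 152.38 → 152.
sleeve: 14.5 × 5.75 = 83.38 → 83.
front: 23 × 5.75 = 132.25 → 132.
button band: 3 × 5.75 = 17.25 → 17.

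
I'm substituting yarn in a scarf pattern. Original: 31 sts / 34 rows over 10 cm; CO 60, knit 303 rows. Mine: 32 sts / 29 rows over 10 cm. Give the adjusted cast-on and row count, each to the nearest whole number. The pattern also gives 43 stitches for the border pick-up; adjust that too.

Cast on 62 stitches; work 258 rows; border pick-up 44 stitches.

Stitches: 60 × 32/31 = 61.94 → 62.
Rows: 303 × 29/34 = 258.44 → 258.
border pick-up: 43 × 32/31 = 44.39 → 44.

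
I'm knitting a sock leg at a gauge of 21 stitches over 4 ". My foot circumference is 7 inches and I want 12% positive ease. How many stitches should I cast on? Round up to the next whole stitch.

CO 42 sts.

Finished = 7 × 1.12 = 7.84 in.
21 / 4 = 5.25 sts per inch.
7.84 × 5.25 = 41.16 sts.
→ 42 sts.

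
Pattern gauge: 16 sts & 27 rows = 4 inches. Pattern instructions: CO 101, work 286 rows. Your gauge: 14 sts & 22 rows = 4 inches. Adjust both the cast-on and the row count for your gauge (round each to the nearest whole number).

Stitches: 101 × 14/16 = 88.38 → 88.
Rows: 286 × 22/27 = 233.04 → 233.

Cast on 88 stitches; work 233 rows.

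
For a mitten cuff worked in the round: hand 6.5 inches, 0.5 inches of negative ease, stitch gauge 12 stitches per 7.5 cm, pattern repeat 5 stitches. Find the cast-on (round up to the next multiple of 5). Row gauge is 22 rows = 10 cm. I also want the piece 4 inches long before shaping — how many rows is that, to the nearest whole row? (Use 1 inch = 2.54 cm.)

Finished = 6.5 − 0.5 = 6 inches.
6 inches × 2.54 = 15.24 cm.
12/7.5 = 1.6 sts per cm; 15.24 × 1.6 = 24.38 sts.
Next multiple of 5 → 25.
4 inches = 10.16 cm; × 2.2 = 22.35 → 22 rows.

Cast on 25 stitches; work 22 rows.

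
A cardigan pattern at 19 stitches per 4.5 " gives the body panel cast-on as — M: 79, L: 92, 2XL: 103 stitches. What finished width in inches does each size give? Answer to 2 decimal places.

19/4.5 = 4.222 sts per in.
M: 79 / 4.222 = 18.711 → 18.71 in.
L: 92 / 4.222 = 21.789 → 21.79 in.
2XL: 103 / 4.222 = 24.395 → 24.39 in.

M 18.71 inches; L 21.79 inches; 2XL 24.39 inches.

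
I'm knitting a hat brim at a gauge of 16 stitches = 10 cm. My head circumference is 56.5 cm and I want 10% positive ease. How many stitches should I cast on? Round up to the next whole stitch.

Finished = 56.5 × 1.10 = 62.15 cm.
16 / 10 = 1.6 sts per cm.
62.15 × 1.6 = 99.44 sts.
→ 100 sts.

Cast on 100 stitches.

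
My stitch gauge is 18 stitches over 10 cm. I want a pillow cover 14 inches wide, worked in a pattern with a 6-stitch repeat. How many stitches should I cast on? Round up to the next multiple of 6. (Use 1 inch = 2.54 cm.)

CO 66 sts.

14 in = 14 × 2.54 = 35.56 cm.
18 / 10 = 1.8 sts/cm.
35.56 × 1.8 = 64.01 sts.
→ 66.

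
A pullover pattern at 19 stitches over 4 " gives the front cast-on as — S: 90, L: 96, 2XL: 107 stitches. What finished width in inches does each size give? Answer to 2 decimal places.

19/4 = 4.75 sts per in.
S: 90 / 4.75 = 18.947 → 18.95 in.
L: 96 / 4.75 = 20.211 → 20.21 in.
2XL: 107 / 4.75 = 22.526 → 22.53 in.

S 18.95 inches; L 20.21 inches; 2XL 22.53 inches.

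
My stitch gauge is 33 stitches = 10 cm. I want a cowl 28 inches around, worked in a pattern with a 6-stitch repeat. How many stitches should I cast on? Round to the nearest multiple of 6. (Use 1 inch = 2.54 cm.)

234 stitches.

28 in = 28 × 2.54 = 71.12 cm.
33 / 10 = 3.3 sts/cm.
71.12 × 3.3 = 234.70 sts.
→ 234.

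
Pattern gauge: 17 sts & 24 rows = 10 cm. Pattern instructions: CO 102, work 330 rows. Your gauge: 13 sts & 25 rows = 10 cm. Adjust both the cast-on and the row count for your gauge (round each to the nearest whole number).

Cast on 78 stitches; work 344 rows.

Stitches: 102 × 13/17 = 78.00 → 78.
Rows: 330 × 25/24 = 343.75 → 344.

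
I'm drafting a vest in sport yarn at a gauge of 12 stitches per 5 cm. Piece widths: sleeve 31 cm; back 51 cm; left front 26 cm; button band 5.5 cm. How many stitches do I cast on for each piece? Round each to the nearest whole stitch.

sleeve 74; back 122; left front 62; button band 13.

Rate = 12/5 = 2.4 sts per cm.
sleeve: 31 × 2.4 = 74.40 → 74.
back: 51 × 2.4 = 122.40 → 122.
left front: 26 × 2.4 = 62.40 → 62.
button band: 5.5 × 2.4 = 13.20 → 13.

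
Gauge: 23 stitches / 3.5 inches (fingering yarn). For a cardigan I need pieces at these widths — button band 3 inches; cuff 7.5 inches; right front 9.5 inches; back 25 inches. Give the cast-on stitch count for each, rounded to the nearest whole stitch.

Rate = 23/3.5 = 6.571 sts per in.
button band: 3 × 6.571 = 19.71 → 20.
cuff: 7.5 × 6.571 = 49.29 → 49.
right front: 9.5 × 6.571 = 62.43 → 62.
back: 25 × 6.571 = 164.29 → 164.

button band 20; cuff 49; right front 62; back 164.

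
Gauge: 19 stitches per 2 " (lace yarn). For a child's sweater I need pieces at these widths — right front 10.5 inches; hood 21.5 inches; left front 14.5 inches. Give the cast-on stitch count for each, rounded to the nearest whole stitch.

right front 100; hood 204; left front 138.

Rate = 19/2 = 9.5 sts per in.
right front: 10.5 × 9.5 = 99.75 → 100.
hood: 21.5 × 9.5 = 204.25 → 204.
left front: 14.5 × 9.5 = 137.75 → 138.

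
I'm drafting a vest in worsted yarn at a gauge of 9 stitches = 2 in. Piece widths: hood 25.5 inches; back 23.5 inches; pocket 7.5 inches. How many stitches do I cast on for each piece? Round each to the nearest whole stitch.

Rate = 9/2 = 4.5 sts per in.
hood: 25.5 × 4.5 = 114.75 → 115.
back: 23.5 × 4.5 = 105.75 → 106.
pocket: 7.5 × 4.5 = 33.75 → 34.

hood 115; back 106; pocket 34.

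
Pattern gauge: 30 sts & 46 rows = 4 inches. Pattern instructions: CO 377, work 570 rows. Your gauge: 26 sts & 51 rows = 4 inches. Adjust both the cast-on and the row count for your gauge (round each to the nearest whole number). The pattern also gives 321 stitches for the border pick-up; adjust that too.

Cast on 327 stitches; work 632 rows; border pick-up 278 stitches.

Stitches: 377 × 26/30 = 326.73 → 327.
Rows: 570 × 51/46 = 631.96 → 632.
border pick-up: 321 × 26/30 = 278.20 → 278.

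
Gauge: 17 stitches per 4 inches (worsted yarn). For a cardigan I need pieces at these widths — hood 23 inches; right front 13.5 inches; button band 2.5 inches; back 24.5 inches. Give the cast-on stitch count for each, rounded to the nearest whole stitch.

Rate = 17/4 = 4.25 sts per in.
hood: 23 × 4.25 = 97.75 → 98.
right front: 13.5 × 4.25 = 57.38 → 57.
button band: 2.5 × 4.25 = 10.62 → 11.
back: 24.5 × 4.25 = 104.12 → 104.

hood 98; right front 57; button band 11; back 104.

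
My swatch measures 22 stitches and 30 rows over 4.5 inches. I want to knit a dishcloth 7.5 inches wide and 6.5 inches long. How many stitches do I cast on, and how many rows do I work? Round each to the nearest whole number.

Stitch gauge = 22/4.5 = 4.889 sts/in; 7.5 × 4.889 = 36.67 → 37 sts.
Row gauge = 30/4.5 = 6.667 rows/in; 6.5 × 6.667 = 43.33 → 43 rows.

Cast on 37 stitches and work 43 rows.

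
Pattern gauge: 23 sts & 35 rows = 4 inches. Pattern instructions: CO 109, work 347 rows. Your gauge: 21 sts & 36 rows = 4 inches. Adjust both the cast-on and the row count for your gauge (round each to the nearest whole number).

Cast on 100 stitches; work 357 rows.

Stitches: 109 × 21/23 = 99.52 → 100.
Rows: 347 × 36/35 = 356.91 → 357.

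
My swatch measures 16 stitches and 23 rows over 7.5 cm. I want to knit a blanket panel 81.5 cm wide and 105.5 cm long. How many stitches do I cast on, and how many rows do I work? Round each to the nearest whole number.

Cast on 174 stitches and work 324 rows.

Stitch gauge = 16/7.5 = 2.133 sts/cm; 81.5 × 2.133 = 173.87 → 174 sts.
Row gauge = 23/7.5 = 3.067 rows/cm; 105.5 × 3.067 = 323.53 → 324 rows.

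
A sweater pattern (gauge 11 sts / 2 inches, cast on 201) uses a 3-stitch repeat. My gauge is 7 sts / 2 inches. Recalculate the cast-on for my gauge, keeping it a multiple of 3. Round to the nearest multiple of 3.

201 × 7 / 11 = 127.91.
Nearest multiple of 3: 129.

Cast on 129 stitches.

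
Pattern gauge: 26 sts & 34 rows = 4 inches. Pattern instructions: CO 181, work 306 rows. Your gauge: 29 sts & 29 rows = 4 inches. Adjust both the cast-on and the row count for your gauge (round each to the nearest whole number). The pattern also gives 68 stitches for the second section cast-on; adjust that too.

Cast on 202 stitches; work 261 rows; second section cast-on 76 stitches.

Stitches: 181 × 29/26 = 201.88 → 202.
Rows: 306 × 29/34 = 261.00 → 261.
second section cast-on: 68 × 29/26 = 75.85 → 76.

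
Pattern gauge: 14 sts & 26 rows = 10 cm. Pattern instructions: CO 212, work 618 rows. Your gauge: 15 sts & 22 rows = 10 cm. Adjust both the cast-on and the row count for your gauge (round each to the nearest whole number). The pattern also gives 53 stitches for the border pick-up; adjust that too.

Stitches: 212 × 15/14 = 227.14 → 227.
Rows: 618 × 22/26 = 522.92 → 523.
border pick-up: 53 × 15/14 = 56.79 → 57.

Cast on 227 stitches; work 523 rows; border pick-up 57 stitches.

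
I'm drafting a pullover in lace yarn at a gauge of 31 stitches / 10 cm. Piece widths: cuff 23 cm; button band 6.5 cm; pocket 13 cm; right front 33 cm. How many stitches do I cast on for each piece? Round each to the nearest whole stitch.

Rate = 31/10 = 3.1 sts per cm.
cuff: 23 × 3.1 = 71.30 → 71.
button band: 6.5 × 3.1 = 20.15 → 20.
pocket: 13 × 3.1 = 40.30 → 40.
right front: 33 × 3.1 = 102.30 → 102.

cuff 71; button band 20; pocket 40; right front 102.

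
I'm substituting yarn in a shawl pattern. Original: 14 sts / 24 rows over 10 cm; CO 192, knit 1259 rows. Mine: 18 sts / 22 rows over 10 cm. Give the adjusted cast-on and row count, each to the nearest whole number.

Stitches: 192 × 18/14 = 246.86 → 247.
Rows: 1259 × 22/24 = 1154.08 → 1154.

Cast on 247 stitches; work 1154 rows.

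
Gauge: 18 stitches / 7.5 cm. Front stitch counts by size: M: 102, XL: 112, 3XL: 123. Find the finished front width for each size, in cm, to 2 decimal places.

18/7.5 = 2.4 sts per cm.
M: 102 / 2.4 = 42.500 → 42.50 cm.
XL: 112 / 2.4 = 46.667 → 46.67 cm.
3XL: 123 / 2.4 = 51.250 → 51.25 cm.

M 42.50 cm; XL 46.67 cm; 3XL 51.25 cm.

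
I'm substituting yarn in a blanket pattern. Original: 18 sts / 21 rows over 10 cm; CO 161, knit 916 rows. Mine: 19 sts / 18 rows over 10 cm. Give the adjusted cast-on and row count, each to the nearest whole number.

Stitches: 161 × 19/18 = 169.94 → 170.
Rows: 916 × 18/21 = 785.14 → 785.

Cast on 170 stitches; work 785 rows.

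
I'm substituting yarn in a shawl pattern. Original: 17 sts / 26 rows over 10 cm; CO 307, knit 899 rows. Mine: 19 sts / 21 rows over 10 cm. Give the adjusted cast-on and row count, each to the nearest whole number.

Cast on 343 stitches; work 726 rows.

Stitches: 307 × 19/17 = 343.12 → 343.
Rows: 899 × 21/26 = 726.12 → 726.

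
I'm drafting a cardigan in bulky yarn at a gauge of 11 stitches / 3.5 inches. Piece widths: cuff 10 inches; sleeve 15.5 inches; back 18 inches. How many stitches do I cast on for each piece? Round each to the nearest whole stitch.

Rate = 11/3.5 = 3.143 sts per in.
cuff: 10 × 3.143 = 31.43 → 31.
sleeve: 15.5 × 3.143 = 48.71 → 49.
back: 18 × 3.143 = 56.57 → 57.

cuff 31; sleeve 49; back 57.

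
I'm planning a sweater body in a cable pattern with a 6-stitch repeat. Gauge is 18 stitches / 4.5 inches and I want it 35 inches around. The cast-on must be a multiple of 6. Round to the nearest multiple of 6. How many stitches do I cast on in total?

Cast on 138 stitches.

18 / 4.5 = 4 sts per inch.
35 × 4 = 140.00 sts.
Nearest multiple of 6: 138.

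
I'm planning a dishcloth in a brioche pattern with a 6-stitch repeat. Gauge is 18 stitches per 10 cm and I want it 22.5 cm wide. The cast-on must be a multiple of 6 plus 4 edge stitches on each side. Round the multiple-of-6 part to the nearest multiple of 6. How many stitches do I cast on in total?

CO 38 sts.

18 / 10 = 1.8 sts per cm.
22.5 × 1.8 = 40.50 sts.
Less 8 edge sts → 32.50 for the repeat.
Nearest multiple of 6: 30.
Add back 8 edge sts → 38.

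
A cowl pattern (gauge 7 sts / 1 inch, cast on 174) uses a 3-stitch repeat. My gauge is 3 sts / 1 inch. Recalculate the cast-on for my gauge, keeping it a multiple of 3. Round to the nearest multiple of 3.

Cast on 75 stitches.

174 × 3 / 7 = 74.57.
Nearest multiple of 3: 75.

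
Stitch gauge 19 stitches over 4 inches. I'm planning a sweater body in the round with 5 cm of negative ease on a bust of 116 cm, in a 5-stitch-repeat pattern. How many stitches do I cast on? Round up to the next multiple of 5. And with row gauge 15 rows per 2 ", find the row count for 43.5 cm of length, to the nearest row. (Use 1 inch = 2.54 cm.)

Cast on 210 stitches; work 128 rows.

Finished = 116 − 5 = 111 cm.
111 cm × 1/2.54 = 43.70 inches.
19/4 = 4.75 sts per in; 43.70 × 4.75 = 207.58 sts.
Next multiple of 5 → 210.
43.5 cm = 17.13 inches; × 7.5 = 128.44 → 128 rows.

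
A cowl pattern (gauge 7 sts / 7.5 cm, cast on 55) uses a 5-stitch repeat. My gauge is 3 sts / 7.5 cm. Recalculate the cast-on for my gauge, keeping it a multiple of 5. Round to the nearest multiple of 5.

55 × 3 / 7 = 23.57.
Nearest multiple of 5: 25.

25 stitches.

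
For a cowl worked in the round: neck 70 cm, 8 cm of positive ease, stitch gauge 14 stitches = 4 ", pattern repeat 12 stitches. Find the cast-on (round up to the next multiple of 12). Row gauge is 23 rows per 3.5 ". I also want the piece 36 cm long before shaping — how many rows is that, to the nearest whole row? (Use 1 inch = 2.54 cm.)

Cast on 108 stitches; work 93 rows.

Finished = 70 + 8 = 78 cm.
78 cm × 1/2.54 = 30.71 inches.
14/4 = 3.5 sts per in; 30.71 × 3.5 = 107.48 sts.
Next multiple of 12 → 108.
36 cm = 14.17 inches; × 6.571 = 93.14 → 93 rows.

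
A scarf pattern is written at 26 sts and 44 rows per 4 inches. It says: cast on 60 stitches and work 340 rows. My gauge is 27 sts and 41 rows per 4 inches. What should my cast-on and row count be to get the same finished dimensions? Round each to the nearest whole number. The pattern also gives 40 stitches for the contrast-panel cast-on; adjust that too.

Cast on 62 stitches; work 317 rows; contrast-panel cast-on 42 stitches.

Stitches: 60 × 27/26 = 62.31 → 62.
Rows: 340 × 41/44 = 316.82 → 317.
contrast-panel cast-on: 40 × 27/26 = 41.54 → 42.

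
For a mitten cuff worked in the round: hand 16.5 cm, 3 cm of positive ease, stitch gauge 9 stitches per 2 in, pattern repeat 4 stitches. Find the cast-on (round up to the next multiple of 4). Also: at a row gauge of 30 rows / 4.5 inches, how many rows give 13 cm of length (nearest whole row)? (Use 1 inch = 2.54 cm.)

Finished = 16.5 + 3 = 19.5 cm.
19.5 cm × 1/2.54 = 7.68 inches.
9/2 = 4.5 sts per in; 7.68 × 4.5 = 34.55 sts.
Next multiple of 4 → 36.
13 cm = 5.12 inches; × 6.667 = 34.12 → 34 rows.

Cast on 36 stitches; work 34 rows.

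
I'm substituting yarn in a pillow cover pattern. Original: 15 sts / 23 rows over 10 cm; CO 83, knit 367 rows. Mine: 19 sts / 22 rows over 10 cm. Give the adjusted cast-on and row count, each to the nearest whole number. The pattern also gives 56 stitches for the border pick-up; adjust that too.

Stitches: 83 × 19/15 = 105.13 → 105.
Rows: 367 × 22/23 = 351.04 → 351.
border pick-up: 56 × 19/15 = 70.93 → 71.

Cast on 105 stitches; work 351 rows; border pick-up 71 stitches.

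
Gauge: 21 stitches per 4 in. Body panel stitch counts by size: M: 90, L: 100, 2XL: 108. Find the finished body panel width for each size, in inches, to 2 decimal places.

M 17.14 inches; L 19.05 inches; 2XL 20.57 inches.

21/4 = 5.25 sts per in.
M: 90 / 5.25 = 17.143 → 17.14 in.
L: 100 / 5.25 = 19.048 → 19.05 in.
2XL: 108 / 5.25 = 20.571 → 20.57 in.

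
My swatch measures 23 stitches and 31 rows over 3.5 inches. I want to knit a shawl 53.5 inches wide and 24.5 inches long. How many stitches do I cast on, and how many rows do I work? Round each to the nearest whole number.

Cast on 352 stitches and work 217 rows.

Stitch gauge = 23/3.5 = 6.571 sts/in; 53.5 × 6.571 = 351.57 → 352 sts.
Row gauge = 31/3.5 = 8.857 rows/in; 24.5 × 8.857 = 217.00 → 217 rows.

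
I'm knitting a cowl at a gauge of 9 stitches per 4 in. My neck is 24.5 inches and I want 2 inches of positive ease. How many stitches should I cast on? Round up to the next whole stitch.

60 stitches.

Finished = 24.5 + 2 = 26.5 in.
9 / 4 = 2.25 sts per inch.
26.50 × 2.25 = 59.62 sts.
→ 60 sts.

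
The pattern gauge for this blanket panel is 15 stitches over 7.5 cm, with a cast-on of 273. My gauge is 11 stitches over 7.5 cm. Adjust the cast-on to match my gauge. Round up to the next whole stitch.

Cast on 201 stitches.

Scale factor = 11 / 15 = 0.733.
273 × 11 / 15 = 200.20 sts.
→ 201 sts.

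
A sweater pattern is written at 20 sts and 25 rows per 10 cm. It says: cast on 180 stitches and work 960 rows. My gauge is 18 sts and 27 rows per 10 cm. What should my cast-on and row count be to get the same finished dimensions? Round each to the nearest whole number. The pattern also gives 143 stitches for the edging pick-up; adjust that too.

Stitches: 180 × 18/20 = 162.00 → 162.
Rows: 960 × 27/25 = 1036.80 → 1037.
edging pick-up: 143 × 18/20 = 128.70 → 129.

Cast on 162 stitches; work 1037 rows; edging pick-up 129 stitches.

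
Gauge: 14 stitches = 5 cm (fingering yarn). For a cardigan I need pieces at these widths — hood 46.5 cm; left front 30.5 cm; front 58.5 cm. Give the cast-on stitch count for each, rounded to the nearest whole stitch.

hood 130; left front 85; front 164.

Rate = 14/5 = 2.8 sts per cm.
hood: 46.5 × 2.8 = 130.20 → 130.
left front: 30.5 × 2.8 = 85.40 → 85.
front: 58.5 × 2.8 = 163.80 → 164.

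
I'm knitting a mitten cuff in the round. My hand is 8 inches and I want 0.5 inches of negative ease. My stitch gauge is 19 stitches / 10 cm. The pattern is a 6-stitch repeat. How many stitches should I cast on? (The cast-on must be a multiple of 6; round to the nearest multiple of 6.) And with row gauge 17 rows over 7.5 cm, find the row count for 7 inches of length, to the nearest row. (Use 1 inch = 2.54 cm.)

Cast on 36 stitches; work 40 rows.

Finished = 8 − 0.5 = 7.5 inches.
7.5 inches × 2.54 = 19.05 cm.
19/10 = 1.9 sts per cm; 19.05 × 1.9 = 36.20 sts.
Nearest multiple of 6 → 36.
7 inches = 17.78 cm; × 2.267 = 40.30 → 40 rows.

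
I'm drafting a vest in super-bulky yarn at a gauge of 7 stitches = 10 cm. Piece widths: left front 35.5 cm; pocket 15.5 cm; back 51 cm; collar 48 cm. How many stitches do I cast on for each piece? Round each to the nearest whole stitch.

left front 25; pocket 11; back 36; collar 34.

Rate = 7/10 = 0.7 sts per cm.
left front: 35.5 × 0.7 = 24.85 → 25.
pocket: 15.5 × 0.7 = 10.85 → 11.
back: 51 × 0.7 = 35.70 → 36.
collar: 48 × 0.7 = 33.60 → 34.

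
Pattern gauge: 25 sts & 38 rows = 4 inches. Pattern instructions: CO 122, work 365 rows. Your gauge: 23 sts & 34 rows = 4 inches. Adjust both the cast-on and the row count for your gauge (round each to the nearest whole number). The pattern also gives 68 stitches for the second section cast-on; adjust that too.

Cast on 112 stitches; work 327 rows; second section cast-on 63 stitches.

Stitches: 122 × 23/25 = 112.24 → 112.
Rows: 365 × 34/38 = 326.58 → 327.
second section cast-on: 68 × 23/25 = 62.56 → 63.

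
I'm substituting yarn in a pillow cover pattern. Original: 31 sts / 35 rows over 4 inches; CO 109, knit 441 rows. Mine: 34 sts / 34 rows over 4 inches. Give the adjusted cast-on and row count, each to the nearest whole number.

Cast on 120 stitches; work 428 rows.

Stitches: 109 × 34/31 = 119.55 → 120.
Rows: 441 × 34/35 = 428.40 → 428.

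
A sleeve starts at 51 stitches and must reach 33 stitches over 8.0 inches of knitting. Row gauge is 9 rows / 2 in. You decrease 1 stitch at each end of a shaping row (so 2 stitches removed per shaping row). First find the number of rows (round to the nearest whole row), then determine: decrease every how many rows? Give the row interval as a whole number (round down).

Rows = 8.0 × 4.5 = 36.0 → 36 rows.
Stitches to remove: 18 → 9 shaping rows (at 2 st each).
36 / 9 = 4.00 → every 4 rows.

Decrease every 4th row.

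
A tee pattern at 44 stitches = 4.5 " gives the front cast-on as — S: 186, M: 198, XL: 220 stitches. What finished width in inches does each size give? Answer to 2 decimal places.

44/4.5 = 9.778 sts per in.
S: 186 / 9.778 = 19.023 → 19.02 in.
M: 198 / 9.778 = 20.250 → 20.25 in.
XL: 220 / 9.778 = 22.500 → 22.50 in.

S 19.02 inches; M 20.25 inches; XL 22.50 inches.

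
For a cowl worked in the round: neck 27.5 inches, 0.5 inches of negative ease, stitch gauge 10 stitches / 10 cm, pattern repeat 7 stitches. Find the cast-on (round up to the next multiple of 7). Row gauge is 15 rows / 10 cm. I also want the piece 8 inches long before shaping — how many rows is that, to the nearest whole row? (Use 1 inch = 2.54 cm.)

Finished = 27.5 − 0.5 = 27 inches.
27 inches × 2.54 = 68.58 cm.
10/10 = 1 sts per cm; 68.58 × 1 = 68.58 sts.
Next multiple of 7 → 70.
8 inches = 20.32 cm; × 1.5 = 30.48 → 30 rows.

Cast on 70 stitches; work 30 rows.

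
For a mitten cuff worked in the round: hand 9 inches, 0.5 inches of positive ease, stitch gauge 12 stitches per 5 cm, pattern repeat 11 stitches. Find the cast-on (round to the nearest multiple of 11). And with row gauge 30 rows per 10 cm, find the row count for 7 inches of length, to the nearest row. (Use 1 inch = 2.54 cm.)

Cast on 55 stitches; work 53 rows.

Finished = 9 + 0.5 = 9.5 inches.
9.5 inches × 2.54 = 24.13 cm.
12/5 = 2.4 sts per cm; 24.13 × 2.4 = 57.91 sts.
Nearest multiple of 11 → 55.
7 inches = 17.78 cm; × 3 = 53.34 → 53 rows.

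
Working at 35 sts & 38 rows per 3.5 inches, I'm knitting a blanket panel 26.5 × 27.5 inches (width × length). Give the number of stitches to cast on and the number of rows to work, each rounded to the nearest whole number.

Stitch gauge = 35/3.5 = 10 sts/in; 26.5 × 10 = 265.00 → 265 sts.
Row gauge = 38/3.5 = 10.857 rows/in; 27.5 × 10.857 = 298.57 → 299 rows.

Cast on 265 stitches and work 299 rows.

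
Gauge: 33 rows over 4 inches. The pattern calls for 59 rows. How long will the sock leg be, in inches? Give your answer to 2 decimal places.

33 rows / 4 inch = 8.25 rows per inch.
59 / 8.25 = 7.152 inches.

7.15 inches.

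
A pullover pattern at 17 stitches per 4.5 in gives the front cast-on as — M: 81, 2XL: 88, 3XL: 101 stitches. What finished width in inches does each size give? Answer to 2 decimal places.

M 21.44 inches; 2XL 23.29 inches; 3XL 26.74 inches.

17/4.5 = 3.778 sts per in.
M: 81 / 3.778 = 21.441 → 21.44 in.
2XL: 88 / 3.778 = 23.294 → 23.29 in.
3XL: 101 / 3.778 = 26.735 → 26.74 in.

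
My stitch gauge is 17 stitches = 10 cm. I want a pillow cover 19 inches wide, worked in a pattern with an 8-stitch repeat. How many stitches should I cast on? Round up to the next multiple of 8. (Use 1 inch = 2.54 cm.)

88 stitches.

19 in = 19 × 2.54 = 48.26 cm.
17 / 10 = 1.7 sts/cm.
48.26 × 1.7 = 82.04 sts.
→ 88.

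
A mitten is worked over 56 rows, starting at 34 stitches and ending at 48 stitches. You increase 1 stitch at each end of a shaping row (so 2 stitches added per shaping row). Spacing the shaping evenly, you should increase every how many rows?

Increase every 8th row.

Stitches to add: |48 − 34| = 14.
Shaping rows needed: 14 / 2 = 7.
56 rows / 7 = every 8 rows.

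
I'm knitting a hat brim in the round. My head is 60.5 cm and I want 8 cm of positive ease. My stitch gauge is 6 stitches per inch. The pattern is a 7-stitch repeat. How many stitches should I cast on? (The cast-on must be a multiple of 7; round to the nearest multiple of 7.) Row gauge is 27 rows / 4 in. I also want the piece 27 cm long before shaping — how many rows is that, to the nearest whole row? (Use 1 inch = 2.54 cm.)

Finished = 60.5 + 8 = 68.5 cm.
68.5 cm × 1/2.54 = 26.97 inches.
6/1 = 6 sts per in; 26.97 × 6 = 161.81 sts.
Nearest multiple of 7 → 161.
27 cm = 10.63 inches; × 6.75 = 71.75 → 72 rows.

Cast on 161 stitches; work 72 rows.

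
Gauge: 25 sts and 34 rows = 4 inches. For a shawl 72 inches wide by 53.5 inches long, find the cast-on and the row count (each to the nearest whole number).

Stitch gauge = 25/4 = 6.25 sts/in; 72 × 6.25 = 450.00 → 450 sts.
Row gauge = 34/4 = 8.5 rows/in; 53.5 × 8.5 = 454.75 → 455 rows.

Cast on 450 stitches and work 455 rows.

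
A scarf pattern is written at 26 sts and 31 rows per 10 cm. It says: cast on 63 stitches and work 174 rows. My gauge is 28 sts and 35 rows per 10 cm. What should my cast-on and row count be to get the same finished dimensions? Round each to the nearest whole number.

Cast on 68 stitches; work 196 rows.

Stitches: 63 × 28/26 = 67.85 → 68.
Rows: 174 × 35/31 = 196.45 → 196.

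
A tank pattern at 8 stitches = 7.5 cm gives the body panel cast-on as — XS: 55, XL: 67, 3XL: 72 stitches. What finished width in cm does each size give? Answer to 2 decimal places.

XS 51.56 cm; XL 62.81 cm; 3XL 67.50 cm.

8/7.5 = 1.067 sts per cm.
XS: 55 / 1.067 = 51.562 → 51.56 cm.
XL: 67 / 1.067 = 62.812 → 62.81 cm.
3XL: 72 / 1.067 = 67.500 → 67.50 cm.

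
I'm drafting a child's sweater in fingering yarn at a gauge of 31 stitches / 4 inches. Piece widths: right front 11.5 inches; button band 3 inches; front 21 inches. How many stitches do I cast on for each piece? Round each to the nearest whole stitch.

Rate = 31/4 = 7.75 sts per in.
right front: 11.5 × 7.75 = 89.12 → 89.
button band: 3 × 7.75 = 23.25 → 23.
front: 21 × 7.75 = 162.75 → 163.

right front 89; button band 23; front 163.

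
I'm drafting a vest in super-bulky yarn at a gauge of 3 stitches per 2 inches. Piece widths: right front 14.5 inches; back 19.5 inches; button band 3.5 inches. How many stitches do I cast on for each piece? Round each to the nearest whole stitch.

right front 22; back 29; button band 5.

Rate = 3/2 = 1.5 sts per in.
right front: 14.5 × 1.5 = 21.75 → 22.
back: 19.5 × 1.5 = 29.25 → 29.
button band: 3.5 × 1.5 = 5.25 → 5.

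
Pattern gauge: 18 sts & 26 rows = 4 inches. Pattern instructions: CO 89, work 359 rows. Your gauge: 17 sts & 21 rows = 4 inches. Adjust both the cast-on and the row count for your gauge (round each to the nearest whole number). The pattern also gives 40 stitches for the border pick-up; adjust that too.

Stitches: 89 × 17/18 = 84.06 → 84.
Rows: 359 × 21/26 = 289.96 → 290.
border pick-up: 40 × 17/18 = 37.78 → 38.

Cast on 84 stitches; work 290 rows; border pick-up 38 stitches.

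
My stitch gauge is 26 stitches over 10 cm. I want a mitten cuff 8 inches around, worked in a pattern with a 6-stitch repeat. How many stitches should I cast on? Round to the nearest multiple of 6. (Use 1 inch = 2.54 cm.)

Cast on 54 stitches.

8 in = 8 × 2.54 = 20.32 cm.
26 / 10 = 2.6 sts/cm.
20.32 × 2.6 = 52.83 sts.
→ 54.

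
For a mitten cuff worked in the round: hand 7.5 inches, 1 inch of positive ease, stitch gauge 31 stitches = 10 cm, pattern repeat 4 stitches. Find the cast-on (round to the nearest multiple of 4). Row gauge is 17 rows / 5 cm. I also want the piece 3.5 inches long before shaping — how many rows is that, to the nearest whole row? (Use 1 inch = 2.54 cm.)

Finished = 7.5 + 1 = 8.5 inches.
8.5 inches × 2.54 = 21.59 cm.
31/10 = 3.1 sts per cm; 21.59 × 3.1 = 66.93 sts.
Nearest multiple of 4 → 68.
3.5 inches = 8.89 cm; × 3.4 = 30.23 → 30 rows.

Cast on 68 stitches; work 30 rows.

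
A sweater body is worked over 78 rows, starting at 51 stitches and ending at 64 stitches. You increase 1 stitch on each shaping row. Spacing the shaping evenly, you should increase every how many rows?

Increase every 6th row.

Stitches to add: |64 − 51| = 13.
Shaping rows needed: 13 / 1 = 13.
78 rows / 13 = every 6 rows.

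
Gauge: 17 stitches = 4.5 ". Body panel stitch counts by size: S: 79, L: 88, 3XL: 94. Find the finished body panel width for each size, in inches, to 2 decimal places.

S 20.91 inches; L 23.29 inches; 3XL 24.88 inches.

17/4.5 = 3.778 sts per in.
S: 79 / 3.778 = 20.912 → 20.91 in.
L: 88 / 3.778 = 23.294 → 23.29 in.
3XL: 94 / 3.778 = 24.882 → 24.88 in.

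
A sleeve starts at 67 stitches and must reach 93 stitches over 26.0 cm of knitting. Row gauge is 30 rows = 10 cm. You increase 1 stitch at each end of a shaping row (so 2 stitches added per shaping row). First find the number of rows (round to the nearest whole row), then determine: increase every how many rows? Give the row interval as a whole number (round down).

Rows = 26.0 × 3 = 78.0 → 78 rows.
Stitches to add: 26 → 13 shaping rows (at 2 st each).
78 / 13 = 6.00 → every 6 rows.

Increase every 6th row.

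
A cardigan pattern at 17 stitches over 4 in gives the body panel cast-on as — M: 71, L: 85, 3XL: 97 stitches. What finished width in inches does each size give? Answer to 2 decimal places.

M 16.71 inches; L 20.00 inches; 3XL 22.82 inches.

17/4 = 4.25 sts per in.
M: 71 / 4.25 = 16.706 → 16.71 in.
L: 85 / 4.25 = 20.000 → 20.00 in.
3XL: 97 / 4.25 = 22.824 → 22.82 in.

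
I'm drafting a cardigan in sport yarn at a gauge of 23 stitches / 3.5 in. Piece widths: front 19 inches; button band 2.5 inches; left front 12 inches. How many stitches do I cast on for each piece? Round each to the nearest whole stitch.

front 125; button band 16; left front 79.

Rate = 23/3.5 = 6.571 sts per in.
front: 19 × 6.571 = 124.86 → 125.
button band: 2.5 × 6.571 = 16.43 → 16.
left front: 12 × 6.571 = 78.86 → 79.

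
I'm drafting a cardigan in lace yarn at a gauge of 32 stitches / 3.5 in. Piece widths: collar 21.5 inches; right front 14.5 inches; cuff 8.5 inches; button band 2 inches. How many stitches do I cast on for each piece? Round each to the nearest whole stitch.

Rate = 32/3.5 = 9.143 sts per in.
collar: 21.5 × 9.143 = 196.57 → 197.
right front: 14.5 × 9.143 = 132.57 → 133.
cuff: 8.5 × 9.143 = 77.71 → 78.
button band: 2 × 9.143 = 18.29 → 18.

collar 197; right front 133; cuff 78; button band 18.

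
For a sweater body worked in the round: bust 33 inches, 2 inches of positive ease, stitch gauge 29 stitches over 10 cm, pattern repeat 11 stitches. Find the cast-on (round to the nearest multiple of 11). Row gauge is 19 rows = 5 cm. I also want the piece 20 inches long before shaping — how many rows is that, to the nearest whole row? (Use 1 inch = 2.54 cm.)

Cast on 253 stitches; work 193 rows.

Finished = 33 + 2 = 35 inches.
35 inches × 2.54 = 88.90 cm.
29/10 = 2.9 sts per cm; 88.90 × 2.9 = 257.81 sts.
Nearest multiple of 11 → 253.
20 inches = 50.80 cm; × 3.8 = 193.04 → 193 rows.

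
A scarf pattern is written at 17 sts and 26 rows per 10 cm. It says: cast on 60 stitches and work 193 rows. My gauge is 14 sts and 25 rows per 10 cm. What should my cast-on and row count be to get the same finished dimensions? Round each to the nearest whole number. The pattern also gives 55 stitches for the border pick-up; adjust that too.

Cast on 49 stitches; work 186 rows; border pick-up 45 stitches.

Stitches: 60 × 14/17 = 49.41 → 49.
Rows: 193 × 25/26 = 185.58 → 186.
border pick-up: 55 × 14/17 = 45.29 → 45.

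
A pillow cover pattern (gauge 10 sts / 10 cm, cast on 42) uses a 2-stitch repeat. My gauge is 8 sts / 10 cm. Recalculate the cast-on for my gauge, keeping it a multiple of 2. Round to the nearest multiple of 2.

CO 34 sts.

42 × 8 / 10 = 33.60.
Nearest multiple of 2: 34.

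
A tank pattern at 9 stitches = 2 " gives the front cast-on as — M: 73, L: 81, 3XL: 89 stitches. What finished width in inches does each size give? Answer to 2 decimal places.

M 16.22 inches; L 18.00 inches; 3XL 19.78 inches.

9/2 = 4.5 sts per in.
M: 73 / 4.5 = 16.222 → 16.22 in.
L: 81 / 4.5 = 18.000 → 18.00 in.
3XL: 89 / 4.5 = 19.778 → 19.78 in.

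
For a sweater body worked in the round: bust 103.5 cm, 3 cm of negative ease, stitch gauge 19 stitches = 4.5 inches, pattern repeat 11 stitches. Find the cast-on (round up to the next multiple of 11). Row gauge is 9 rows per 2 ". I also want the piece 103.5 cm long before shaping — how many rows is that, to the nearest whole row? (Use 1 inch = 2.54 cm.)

Finished = 103.5 − 3 = 100.5 cm.
100.5 cm × 1/2.54 = 39.57 inches.
19/4.5 = 4.222 sts per in; 39.57 × 4.222 = 167.06 sts.
Next multiple of 11 → 176.
103.5 cm = 40.75 inches; × 4.5 = 183.37 → 183 rows.

Cast on 176 stitches; work 183 rows.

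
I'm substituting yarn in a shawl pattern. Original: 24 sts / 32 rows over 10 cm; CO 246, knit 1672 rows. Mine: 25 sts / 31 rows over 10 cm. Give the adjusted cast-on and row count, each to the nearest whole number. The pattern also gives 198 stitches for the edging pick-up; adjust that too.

Stitches: 246 × 25/24 = 256.25 → 256.
Rows: 1672 × 31/32 = 1619.75 → 1620.
edging pick-up: 198 × 25/24 = 206.25 → 206.

Cast on 256 stitches; work 1620 rows; edging pick-up 206 stitches.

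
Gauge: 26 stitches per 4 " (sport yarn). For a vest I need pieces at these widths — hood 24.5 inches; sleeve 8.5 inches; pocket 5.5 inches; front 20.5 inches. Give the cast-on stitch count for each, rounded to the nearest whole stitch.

Rate = 26/4 = 6.5 sts per in.
hood: 24.5 × 6.5 = 159.25 → 159.
sleeve: 8.5 × 6.5 = 55.25 → 55.
pocket: 5.5 × 6.5 = 35.75 → 36.
front: 20.5 × 6.5 = 133.25 → 133.

hood 159; sleeve 55; pocket 36; front 133.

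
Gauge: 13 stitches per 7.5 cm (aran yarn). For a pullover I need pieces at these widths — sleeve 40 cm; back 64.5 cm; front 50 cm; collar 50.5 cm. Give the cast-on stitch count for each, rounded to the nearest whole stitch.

Rate = 13/7.5 = 1.733 sts per cm.
sleeve: 40 × 1.733 = 69.33 → 69.
back: 64.5 × 1.733 = 111.80 → 112.
front: 50 × 1.733 = 86.67 → 87.
collar: 50.5 × 1.733 = 87.53 → 88.

sleeve 69; back 112; front 87; collar 88.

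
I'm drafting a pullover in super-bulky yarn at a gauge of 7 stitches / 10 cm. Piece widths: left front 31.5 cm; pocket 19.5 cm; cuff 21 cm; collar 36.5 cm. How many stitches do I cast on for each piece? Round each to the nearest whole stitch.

Rate = 7/10 = 0.7 sts per cm.
left front: 31.5 × 0.7 = 22.05 → 22.
pocket: 19.5 × 0.7 = 13.65 → 14.
cuff: 21 × 0.7 = 14.70 → 15.
collar: 36.5 × 0.7 = 25.55 → 26.

left front 22; pocket 14; cuff 15; collar 26.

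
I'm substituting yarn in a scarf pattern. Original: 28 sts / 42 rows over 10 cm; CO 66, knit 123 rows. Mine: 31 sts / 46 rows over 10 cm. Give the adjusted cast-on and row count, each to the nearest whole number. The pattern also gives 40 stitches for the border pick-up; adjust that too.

Stitches: 66 × 31/28 = 73.07 → 73.
Rows: 123 × 46/42 = 134.71 → 135.
border pick-up: 40 × 31/28 = 44.29 → 44.

Cast on 73 stitches; work 135 rows; border pick-up 44 stitches.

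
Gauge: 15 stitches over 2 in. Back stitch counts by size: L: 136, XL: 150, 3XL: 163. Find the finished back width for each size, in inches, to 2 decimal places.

15/2 = 7.5 sts per in.
L: 136 / 7.5 = 18.133 → 18.13 in.
XL: 150 / 7.5 = 20.000 → 20.00 in.
3XL: 163 / 7.5 = 21.733 → 21.73 in.

L 18.13 inches; XL 20.00 inches; 3XL 21.73 inches.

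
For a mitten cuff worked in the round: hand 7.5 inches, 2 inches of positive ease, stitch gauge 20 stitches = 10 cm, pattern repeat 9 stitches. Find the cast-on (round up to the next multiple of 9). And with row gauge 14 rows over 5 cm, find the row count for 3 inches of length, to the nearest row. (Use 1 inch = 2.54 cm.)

Finished = 7.5 + 2 = 9.5 inches.
9.5 inches × 2.54 = 24.13 cm.
20/10 = 2 sts per cm; 24.13 × 2 = 48.26 sts.
Next multiple of 9 → 54.
3 inches = 7.62 cm; × 2.8 = 21.34 → 21 rows.

Cast on 54 stitches; work 21 rows.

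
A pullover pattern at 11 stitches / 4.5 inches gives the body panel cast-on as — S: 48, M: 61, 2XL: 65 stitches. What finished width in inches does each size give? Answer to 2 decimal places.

11/4.5 = 2.444 sts per in.
S: 48 / 2.444 = 19.636 → 19.64 in.
M: 61 / 2.444 = 24.955 → 24.95 in.
2XL: 65 / 2.444 = 26.591 → 26.59 in.

S 19.64 inches; M 24.95 inches; 2XL 26.59 inches.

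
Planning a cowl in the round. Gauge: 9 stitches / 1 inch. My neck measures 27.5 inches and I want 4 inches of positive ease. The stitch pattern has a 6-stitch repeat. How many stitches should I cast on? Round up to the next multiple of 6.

Finished = 27.5 + 4 = 31.5 inches.
9 / 1 = 9 sts/in.
31.5 × 9 = 283.50 sts.
Next multiple of 6: 288.

Cast on 288 stitches.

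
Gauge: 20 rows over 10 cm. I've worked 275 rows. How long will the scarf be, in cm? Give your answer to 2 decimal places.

20 rows / 10 cm = 2 rows per cm.
275 / 2 = 137.500 cm.

137.50 cm.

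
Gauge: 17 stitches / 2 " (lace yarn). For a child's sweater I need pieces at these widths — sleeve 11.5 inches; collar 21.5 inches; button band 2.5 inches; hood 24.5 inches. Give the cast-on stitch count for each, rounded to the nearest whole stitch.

Rate = 17/2 = 8.5 sts per in.
sleeve: 11.5 × 8.5 = 97.75 → 98.
collar: 21.5 × 8.5 = 182.75 → 183.
button band: 2.5 × 8.5 = 21.25 → 21.
hood: 24.5 × 8.5 = 208.25 → 208.

sleeve 98; collar 183; button band 21; hood 208.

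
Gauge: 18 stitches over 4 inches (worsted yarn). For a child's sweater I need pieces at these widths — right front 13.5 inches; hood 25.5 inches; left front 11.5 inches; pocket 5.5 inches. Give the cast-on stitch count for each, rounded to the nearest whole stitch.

right front 61; hood 115; left front 52; pocket 25.

Rate = 18/4 = 4.5 sts per in.
right front: 13.5 × 4.5 = 60.75 → 61.
hood: 25.5 × 4.5 = 114.75 → 115.
left front: 11.5 × 4.5 = 51.75 → 52.
pocket: 5.5 × 4.5 = 24.75 → 25.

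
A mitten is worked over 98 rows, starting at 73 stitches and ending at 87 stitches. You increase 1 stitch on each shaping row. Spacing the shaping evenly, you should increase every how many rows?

Increase every 7th row.

Stitches to add: |87 − 73| = 14.
Shaping rows needed: 14 / 1 = 14.
98 rows / 14 = every 7 rows.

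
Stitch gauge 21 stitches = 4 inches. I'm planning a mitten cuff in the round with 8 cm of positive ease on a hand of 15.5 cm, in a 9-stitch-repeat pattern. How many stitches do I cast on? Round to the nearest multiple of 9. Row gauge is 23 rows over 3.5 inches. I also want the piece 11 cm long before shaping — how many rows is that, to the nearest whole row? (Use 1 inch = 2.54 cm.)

Cast on 45 stitches; work 28 rows.

Finished = 15.5 + 8 = 23.5 cm.
23.5 cm × 1/2.54 = 9.25 inches.
21/4 = 5.25 sts per in; 9.25 × 5.25 = 48.57 sts.
Nearest multiple of 9 → 45.
11 cm = 4.33 inches; × 6.571 = 28.46 → 28 rows.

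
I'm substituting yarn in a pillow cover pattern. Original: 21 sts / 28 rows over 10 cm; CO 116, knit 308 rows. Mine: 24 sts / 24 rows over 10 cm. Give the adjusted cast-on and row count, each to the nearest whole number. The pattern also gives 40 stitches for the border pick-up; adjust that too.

Stitches: 116 × 24/21 = 132.57 → 133.
Rows: 308 × 24/28 = 264.00 → 264.
border pick-up: 40 × 24/21 = 45.71 → 46.

Cast on 133 stitches; work 264 rows; border pick-up 46 stitches.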